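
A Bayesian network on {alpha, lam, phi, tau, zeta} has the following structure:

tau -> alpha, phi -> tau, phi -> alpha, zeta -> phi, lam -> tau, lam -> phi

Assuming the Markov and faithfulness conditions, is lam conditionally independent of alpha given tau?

No

Enumerating the 4 paths from lam to alpha and testing each for blocking by {tau}:
Path 1: lam → phi → alpha
  phi is a chain and phi is not conditioned on — no node blocks this path, so it is active.
Path 2: lam → phi → tau → alpha
  tau is a chain here and tau is conditioned on, so the path is blocked at tau.
Path 3: lam → tau ← phi → alpha
  tau is a collider and tau is conditioned on, which opens it; phi is a fork and phi is not conditioned on — no node blocks this path, so it is active.
Path 4: lam → tau → alpha
  tau is a chain here and tau is conditioned on, so the path is blocked at tau.
At least one path is unblocked, so d-separation fails.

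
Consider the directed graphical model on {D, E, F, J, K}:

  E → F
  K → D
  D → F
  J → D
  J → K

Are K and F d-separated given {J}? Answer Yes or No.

No

There are 2 undirected paths between K and F; checking each against the conditioning set {J}:
Path 1: K → D → F
  D is a chain and D is not conditioned on — no node blocks this path, so it is active.
Path 2: K ← J → D → F
  J is a fork here and J is conditioned on, so the path is blocked at J.
Because an active path exists, K and F are not d-separated.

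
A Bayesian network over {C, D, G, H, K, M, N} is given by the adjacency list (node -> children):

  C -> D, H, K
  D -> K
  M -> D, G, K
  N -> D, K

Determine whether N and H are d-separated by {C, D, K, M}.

Yes — N and H are d-separated given {C, D, K, M}.

Enumerating the 6 paths from N to H and testing each for blocking by {C, D, K, M}:
Path 1: N → K ← M → D ← C → H
  M is a fork here and M is conditioned on, so the path is blocked at M.
Path 2: N → K ← D ← C → H
  D is a chain here and D is conditioned on, so the path is blocked at D.
Path 3: N → K ← C → H
  C is a fork here and C is conditioned on, so the path is blocked at C.
Path 4: N → D ← M → K ← C → H
  M is a fork here and M is conditioned on, so the path is blocked at M.
Path 5: N → D → K ← C → H
  D is a chain here and D is conditioned on, so the path is blocked at D.
Path 6: N → D ← C → H
  C is a fork here and C is conditioned on, so the path is blocked at C.
Since every path is blocked, d-separation holds.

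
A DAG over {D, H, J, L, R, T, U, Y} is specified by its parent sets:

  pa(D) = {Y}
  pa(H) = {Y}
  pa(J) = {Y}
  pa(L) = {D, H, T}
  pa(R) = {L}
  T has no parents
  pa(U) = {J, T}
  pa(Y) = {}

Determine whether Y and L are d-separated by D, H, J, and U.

Yes

Enumerating the 3 paths from Y to L and testing each for blocking by {D, H, J, U}:
  1. Y → H → L — H:chain[blocks] ⇒ blocked
  2. Y → J → U ← T → L — J:chain[blocks]; U:collider[open]; T:fork[open] ⇒ blocked
  3. Y → D → L — D:chain[blocks] ⇒ blocked
Since every path is blocked, d-separation holds.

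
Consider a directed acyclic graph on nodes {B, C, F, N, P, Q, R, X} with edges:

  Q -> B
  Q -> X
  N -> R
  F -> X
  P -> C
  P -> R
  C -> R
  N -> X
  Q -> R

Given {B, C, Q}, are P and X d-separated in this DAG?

Enumerating the 4 paths from P to X and testing each for blocking by {B, C, Q}:
Path 1: P → C → R ← N → X
  C is a chain here and C is conditioned on, so the path is blocked at C.
Path 2: P → C → R ← Q → X
  C is a chain here and C is conditioned on, so the path is blocked at C.
Path 3: P → R ← N → X
  R is a collider here and neither R nor any of its descendants is conditioned on, so the collider stays closed — the path is blocked at R.
Path 4: P → R ← Q → X
  R is a collider here and neither R nor any of its descendants is conditioned on, so the collider stays closed — the path is blocked at R.
All paths are blocked; P ⊥ X | {B, C, Q} holds.

Yes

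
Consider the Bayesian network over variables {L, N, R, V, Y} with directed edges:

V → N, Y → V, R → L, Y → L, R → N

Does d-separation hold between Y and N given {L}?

We examine all 2 paths between Y and N:
Path 1: Y → V → N
  V is a chain and V is not conditioned on — no node blocks this path, so it is active.
Path 2: Y → L ← R → N
  L is a collider and L is conditioned on, which opens it; R is a fork and R is not conditioned on — no node blocks this path, so it is active.
Because an active path exists, Y and N are not d-separated.

No — Y and N are not d-separated given {L}.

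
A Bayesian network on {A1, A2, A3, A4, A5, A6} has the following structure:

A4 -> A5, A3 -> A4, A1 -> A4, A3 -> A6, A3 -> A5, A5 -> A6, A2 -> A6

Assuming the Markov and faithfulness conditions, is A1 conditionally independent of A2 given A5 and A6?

No — A1 and A2 are not d-separated given {A5, A6}.

There are 4 undirected paths between A1 and A2; checking each against the conditioning set {A5, A6}:
  1. A1 → A4 → A5 → A6 ← A2 — A4:chain[open]; A5:chain[blocks]; A6:collider[open] ⇒ blocked
  2. A1 → A4 → A5 ← A3 → A6 ← A2 — A4:chain[open]; A5:collider[open]; A3:fork[open]; A6:collider[open] ⇒ active
  3. A1 → A4 ← A3 → A6 ← A2 — A4:collider[open]; A3:fork[open]; A6:collider[open] ⇒ active
  4. A1 → A4 ← A3 → A5 → A6 ← A2 — A4:collider[open]; A3:fork[open]; A5:chain[blocks]; A6:collider[open] ⇒ blocked
At least one path is unblocked, so d-separation fails.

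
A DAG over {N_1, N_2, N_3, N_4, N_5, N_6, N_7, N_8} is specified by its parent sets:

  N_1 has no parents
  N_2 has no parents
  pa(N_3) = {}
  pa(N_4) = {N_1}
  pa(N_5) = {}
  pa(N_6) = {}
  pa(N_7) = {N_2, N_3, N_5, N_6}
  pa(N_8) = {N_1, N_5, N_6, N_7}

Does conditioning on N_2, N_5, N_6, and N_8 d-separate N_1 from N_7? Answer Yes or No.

No — N_1 and N_7 are not d-separated given {N_2, N_5, N_6, N_8}.

Enumerating the 3 paths from N_1 to N_7 and testing each for blocking by {N_2, N_5, N_6, N_8}:
  1. N_1 → N_8 ← N_6 → N_7 — N_8:collider[open]; N_6:fork[blocks] ⇒ blocked
  2. N_1 → N_8 ← N_5 → N_7 — N_8:collider[open]; N_5:fork[blocks] ⇒ blocked
  3. N_1 → N_8 ← N_7 — N_8:collider[open] ⇒ active
At least one path is unblocked, so d-separation fails.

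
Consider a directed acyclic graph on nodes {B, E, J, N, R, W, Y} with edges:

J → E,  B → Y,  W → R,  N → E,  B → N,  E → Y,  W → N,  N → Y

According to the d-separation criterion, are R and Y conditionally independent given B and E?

There are 3 undirected paths between R and Y; checking each against the conditioning set {B, E}:
Path 1: R ← W → N → Y
  W is a fork and W is not conditioned on; N is a chain and N is not conditioned on — no node blocks this path, so it is active.
Path 2: R ← W → N → E → Y
  E is a chain here and E is conditioned on, so the path is blocked at E.
Path 3: R ← W → N ← B → Y
  B is a fork here and B is conditioned on, so the path is blocked at B.
At least one path is unblocked, so d-separation fails.

No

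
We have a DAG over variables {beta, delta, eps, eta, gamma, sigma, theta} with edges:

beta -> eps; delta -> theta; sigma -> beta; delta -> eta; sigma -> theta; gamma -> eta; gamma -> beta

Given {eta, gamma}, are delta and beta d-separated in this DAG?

Yes

There are 2 undirected paths between delta and beta; checking each against the conditioning set {eta, gamma}:
Path 1: delta → theta ← sigma → beta
  theta is a collider here and neither theta nor any of its descendants is conditioned on, so the collider stays closed — the path is blocked at theta.
Path 2: delta → eta ← gamma → beta
  gamma is a fork here and gamma is conditioned on, so the path is blocked at gamma.
Every path is blocked, so delta and beta are d-separated given {eta, gamma}.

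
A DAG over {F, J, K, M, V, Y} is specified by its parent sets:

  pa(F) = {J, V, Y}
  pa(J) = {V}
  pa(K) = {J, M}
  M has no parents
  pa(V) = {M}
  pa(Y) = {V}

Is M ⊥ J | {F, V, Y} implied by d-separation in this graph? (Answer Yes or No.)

Yes

There are 4 undirected paths between M and J; checking each against the conditioning set {F, V, Y}:
  1. M → V → Y → F ← J — V:chain[blocks]; Y:chain[blocks]; F:collider[open] ⇒ blocked
  2. M → V → J — V:chain[blocks] ⇒ blocked
  3. M → V → F ← J — V:chain[blocks]; F:collider[open] ⇒ blocked
  4. M → K ← J — K:collider[blocks] ⇒ blocked
All paths are blocked; M ⊥ J | {F, V, Y} holds.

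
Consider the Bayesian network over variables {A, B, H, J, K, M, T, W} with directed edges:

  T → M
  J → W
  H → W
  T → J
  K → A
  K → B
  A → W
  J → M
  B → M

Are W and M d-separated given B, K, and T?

No

There are 3 undirected paths between W and M; checking each against the conditioning set {B, K, T}:
Path 1: W ← A ← K → B → M
  K is a fork here and K is conditioned on, so the path is blocked at K.
Path 2: W ← J → M
  J is a fork and J is not conditioned on — no node blocks this path, so it is active.
Path 3: W ← J ← T → M
  T is a fork here and T is conditioned on, so the path is blocked at T.
Since the path W ← J → M is active, W and M are not d-separated given {B, K, T}.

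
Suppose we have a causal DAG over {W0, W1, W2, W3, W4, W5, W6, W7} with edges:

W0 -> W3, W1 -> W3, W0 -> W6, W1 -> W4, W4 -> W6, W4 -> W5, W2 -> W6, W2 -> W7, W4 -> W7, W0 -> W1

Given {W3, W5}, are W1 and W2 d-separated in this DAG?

6 paths connect W1 and W2; each must be blocked for d-separation to hold:
Path 1: W1 → W4 → W6 ← W2
  W6 is a collider here and neither W6 nor any of its descendants is conditioned on, so the collider stays closed — the path is blocked at W6.
Path 2: W1 → W4 → W7 ← W2
  W7 is a collider here and neither W7 nor any of its descendants is conditioned on, so the collider stays closed — the path is blocked at W7.
Path 3: W1 ← W0 → W6 ← W4 → W7 ← W2
  W6 is a collider here and neither W6 nor any of its descendants is conditioned on, so the collider stays closed — the path is blocked at W6.
Path 4: W1 ← W0 → W6 ← W2
  W6 is a collider here and neither W6 nor any of its descendants is conditioned on, so the collider stays closed — the path is blocked at W6.
Path 5: W1 → W3 ← W0 → W6 ← W4 → W7 ← W2
  W6 is a collider here and neither W6 nor any of its descendants is conditioned on, so the collider stays closed — the path is blocked at W6.
Path 6: W1 → W3 ← W0 → W6 ← W2
  W6 is a collider here and neither W6 nor any of its descendants is conditioned on, so the collider stays closed — the path is blocked at W6.
All paths are blocked; W1 ⊥ W2 | {W3, W5} holds.

Yes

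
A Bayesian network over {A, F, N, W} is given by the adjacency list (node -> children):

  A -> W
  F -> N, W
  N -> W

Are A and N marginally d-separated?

Yes — A and N are d-separated given ∅.

We examine all 2 paths between A and N:
  1. A → W ← F → N — W:collider[blocks]; F:fork[open] ⇒ blocked
  2. A → W ← N — W:collider[blocks] ⇒ blocked
Since every path is blocked, d-separation holds.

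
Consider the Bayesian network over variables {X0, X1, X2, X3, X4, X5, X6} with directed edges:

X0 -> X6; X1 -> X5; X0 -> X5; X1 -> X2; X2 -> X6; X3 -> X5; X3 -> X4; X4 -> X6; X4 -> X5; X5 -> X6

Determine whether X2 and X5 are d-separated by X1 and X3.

Yes

Enumerating the 5 paths from X2 to X5 and testing each for blocking by {X1, X3}:
Path 1: X2 → X6 ← X0 → X5
  X6 is a collider here and neither X6 nor any of its descendants is conditioned on, so the collider stays closed — the path is blocked at X6.
Path 2: X2 → X6 ← X4 ← X3 → X5
  X6 is a collider here and neither X6 nor any of its descendants is conditioned on, so the collider stays closed — the path is blocked at X6.
Path 3: X2 → X6 ← X4 → X5
  X6 is a collider here and neither X6 nor any of its descendants is conditioned on, so the collider stays closed — the path is blocked at X6.
Path 4: X2 → X6 ← X5
  X6 is a collider here and neither X6 nor any of its descendants is conditioned on, so the collider stays closed — the path is blocked at X6.
Path 5: X2 ← X1 → X5
  X1 is a fork here and X1 is conditioned on, so the path is blocked at X1.
Since every path is blocked, d-separation holds.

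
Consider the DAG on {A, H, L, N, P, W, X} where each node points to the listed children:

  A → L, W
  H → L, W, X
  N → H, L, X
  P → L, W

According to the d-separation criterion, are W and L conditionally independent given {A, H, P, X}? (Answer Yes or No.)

Yes

There are 5 undirected paths between W and L; checking each against the conditioning set {A, H, P, X}:
Path 1: W ← H ← N → L
  H is a chain here and H is conditioned on, so the path is blocked at H.
Path 2: W ← H → L
  H is a fork here and H is conditioned on, so the path is blocked at H.
Path 3: W ← H → X ← N → L
  H is a fork here and H is conditioned on, so the path is blocked at H.
Path 4: W ← A → L
  A is a fork here and A is conditioned on, so the path is blocked at A.
Path 5: W ← P → L
  P is a fork here and P is conditioned on, so the path is blocked at P.
All paths are blocked; W ⊥ L | {A, H, P, X} holds.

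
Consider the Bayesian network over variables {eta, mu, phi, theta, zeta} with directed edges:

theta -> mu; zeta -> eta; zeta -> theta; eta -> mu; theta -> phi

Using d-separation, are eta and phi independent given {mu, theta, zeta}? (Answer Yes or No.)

2 paths connect eta and phi; each must be blocked for d-separation to hold:
Path 1: eta → mu ← theta → phi
  theta is a fork here and theta is conditioned on, so the path is blocked at theta.
Path 2: eta ← zeta → theta → phi
  zeta is a fork here and zeta is conditioned on, so the path is blocked at zeta.
All paths are blocked; eta ⊥ phi | {mu, theta, zeta} holds.

Yes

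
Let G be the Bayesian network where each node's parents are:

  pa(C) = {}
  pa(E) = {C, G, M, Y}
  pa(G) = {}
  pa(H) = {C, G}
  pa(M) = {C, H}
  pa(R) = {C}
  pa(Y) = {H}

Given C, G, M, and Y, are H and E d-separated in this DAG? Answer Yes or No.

Yes — H and E are d-separated given {C, G, M, Y}.

There are 6 undirected paths between H and E; checking each against the conditioning set {C, G, M, Y}:
  1. H → Y → E — Y:chain[blocks] ⇒ blocked
  2. H ← G → E — G:fork[blocks] ⇒ blocked
  3. H → M → E — M:chain[blocks] ⇒ blocked
  4. H → M ← C → E — M:collider[open]; C:fork[blocks] ⇒ blocked
  5. H ← C → E — C:fork[blocks] ⇒ blocked
  6. H ← C → M → E — C:fork[blocks]; M:chain[blocks] ⇒ blocked
Every path is blocked, so H and E are d-separated given {C, G, M, Y}.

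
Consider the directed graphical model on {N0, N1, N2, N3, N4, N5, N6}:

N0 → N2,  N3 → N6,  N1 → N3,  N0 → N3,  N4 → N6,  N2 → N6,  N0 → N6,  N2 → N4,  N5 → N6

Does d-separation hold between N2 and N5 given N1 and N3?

Yes

Enumerating the 4 paths from N2 to N5 and testing each for blocking by {N1, N3}:
  1. N2 → N6 ← N5 — N6:collider[blocks] ⇒ blocked
  2. N2 ← N0 → N3 → N6 ← N5 — N0:fork[open]; N3:chain[blocks]; N6:collider[blocks] ⇒ blocked
  3. N2 ← N0 → N6 ← N5 — N0:fork[open]; N6:collider[blocks] ⇒ blocked
  4. N2 → N4 → N6 ← N5 — N4:chain[open]; N6:collider[blocks] ⇒ blocked
Every path is blocked, so N2 and N5 are d-separated given {N1, N3}.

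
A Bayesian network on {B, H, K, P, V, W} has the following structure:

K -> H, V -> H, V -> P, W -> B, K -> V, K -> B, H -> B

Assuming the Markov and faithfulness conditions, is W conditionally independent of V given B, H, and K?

Yes

4 paths connect W and V; each must be blocked for d-separation to hold:
Path 1: W → B ← K → H ← V
  K is a fork here and K is conditioned on, so the path is blocked at K.
Path 2: W → B ← K → V
  K is a fork here and K is conditioned on, so the path is blocked at K.
Path 3: W → B ← H ← K → V
  H is a chain here and H is conditioned on, so the path is blocked at H.
Path 4: W → B ← H ← V
  H is a chain here and H is conditioned on, so the path is blocked at H.
Since every path is blocked, d-separation holds.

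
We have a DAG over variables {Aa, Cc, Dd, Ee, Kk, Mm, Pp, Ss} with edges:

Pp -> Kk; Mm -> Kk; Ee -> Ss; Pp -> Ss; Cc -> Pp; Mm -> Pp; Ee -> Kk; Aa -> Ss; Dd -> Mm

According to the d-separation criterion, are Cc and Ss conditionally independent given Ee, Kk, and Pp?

Yes

There are 3 undirected paths between Cc and Ss; checking each against the conditioning set {Ee, Kk, Pp}:
  1. Cc → Pp ← Mm → Kk ← Ee → Ss — Pp:collider[open]; Mm:fork[open]; Kk:collider[open]; Ee:fork[blocks] ⇒ blocked
  2. Cc → Pp → Kk ← Ee → Ss — Pp:chain[blocks]; Kk:collider[open]; Ee:fork[blocks] ⇒ blocked
  3. Cc → Pp → Ss — Pp:chain[blocks] ⇒ blocked
All paths are blocked; Cc ⊥ Ss | {Ee, Kk, Pp} holds.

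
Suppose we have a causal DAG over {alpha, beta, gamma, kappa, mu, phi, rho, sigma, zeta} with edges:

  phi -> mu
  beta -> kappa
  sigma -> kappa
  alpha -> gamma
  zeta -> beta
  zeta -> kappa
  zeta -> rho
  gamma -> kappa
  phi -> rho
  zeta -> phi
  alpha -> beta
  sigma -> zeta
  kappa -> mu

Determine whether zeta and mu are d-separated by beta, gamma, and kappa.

No

Enumerating the 6 paths from zeta to mu and testing each for blocking by {beta, gamma, kappa}:
Path 1: zeta → phi → mu
  phi is a chain and phi is not conditioned on — no node blocks this path, so it is active.
Path 2: zeta → beta ← alpha → gamma → kappa → mu
  gamma is a chain here and gamma is conditioned on, so the path is blocked at gamma.
Path 3: zeta → beta → kappa → mu
  beta is a chain here and beta is conditioned on, so the path is blocked at beta.
Path 4: zeta → rho ← phi → mu
  rho is a collider here and neither rho nor any of its descendants is conditioned on, so the collider stays closed — the path is blocked at rho.
Path 5: zeta → kappa → mu
  kappa is a chain here and kappa is conditioned on, so the path is blocked at kappa.
Path 6: zeta ← sigma → kappa → mu
  kappa is a chain here and kappa is conditioned on, so the path is blocked at kappa.
Because an active path exists, zeta and mu are not d-separated.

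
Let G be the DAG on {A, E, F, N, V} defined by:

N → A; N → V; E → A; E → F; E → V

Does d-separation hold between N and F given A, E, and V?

Yes

2 paths connect N and F; each must be blocked for d-separation to hold:
Path 1: N → A ← E → F
  E is a fork here and E is conditioned on, so the path is blocked at E.
Path 2: N → V ← E → F
  E is a fork here and E is conditioned on, so the path is blocked at E.
Every path is blocked, so N and F are d-separated given {A, E, V}.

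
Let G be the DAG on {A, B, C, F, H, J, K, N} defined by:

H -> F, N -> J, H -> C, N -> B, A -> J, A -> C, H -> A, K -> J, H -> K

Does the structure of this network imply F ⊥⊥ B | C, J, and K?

Enumerating the 3 paths from F to B and testing each for blocking by {C, J, K}:
Path 1: F ← H → C ← A → J ← N → B
  H is a fork and H is not conditioned on; C is a collider and C is conditioned on, which opens it; A is a fork and A is not conditioned on; J is a collider and J is conditioned on, which opens it; N is a fork and N is not conditioned on — no node blocks this path, so it is active.
Path 2: F ← H → K → J ← N → B
  K is a chain here and K is conditioned on, so the path is blocked at K.
Path 3: F ← H → A → J ← N → B
  H is a fork and H is not conditioned on; A is a chain and A is not conditioned on; J is a collider and J is conditioned on, which opens it; N is a fork and N is not conditioned on — no node blocks this path, so it is active.
At least one path is unblocked, so d-separation fails.

No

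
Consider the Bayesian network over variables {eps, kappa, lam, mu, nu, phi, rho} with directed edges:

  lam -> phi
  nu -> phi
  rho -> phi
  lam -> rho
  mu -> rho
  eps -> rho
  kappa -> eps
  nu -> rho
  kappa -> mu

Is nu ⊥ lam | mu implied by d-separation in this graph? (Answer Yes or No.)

There are 4 undirected paths between nu and lam; checking each against the conditioning set {mu}:
  1. nu → phi ← rho ← lam — phi:collider[blocks]; rho:chain[open] ⇒ blocked
  2. nu → phi ← lam — phi:collider[blocks] ⇒ blocked
  3. nu → rho → phi ← lam — rho:chain[open]; phi:collider[blocks] ⇒ blocked
  4. nu → rho ← lam — rho:collider[blocks] ⇒ blocked
Every path is blocked, so nu and lam are d-separated given {mu}.

Yes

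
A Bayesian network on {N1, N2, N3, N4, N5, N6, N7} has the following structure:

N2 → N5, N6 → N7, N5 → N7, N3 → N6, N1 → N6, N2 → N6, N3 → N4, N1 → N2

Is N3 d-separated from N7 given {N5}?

No

There are 3 undirected paths between N3 and N7; checking each against the conditioning set {N5}:
  1. N3 → N6 ← N1 → N2 → N5 → N7 — N6:collider[blocks]; N1:fork[open]; N2:chain[open]; N5:chain[blocks] ⇒ blocked
  2. N3 → N6 ← N2 → N5 → N7 — N6:collider[blocks]; N2:fork[open]; N5:chain[blocks] ⇒ blocked
  3. N3 → N6 → N7 — N6:chain[open] ⇒ active
Since the path N3 → N6 → N7 is active, N3 and N7 are not d-separated given {N5}.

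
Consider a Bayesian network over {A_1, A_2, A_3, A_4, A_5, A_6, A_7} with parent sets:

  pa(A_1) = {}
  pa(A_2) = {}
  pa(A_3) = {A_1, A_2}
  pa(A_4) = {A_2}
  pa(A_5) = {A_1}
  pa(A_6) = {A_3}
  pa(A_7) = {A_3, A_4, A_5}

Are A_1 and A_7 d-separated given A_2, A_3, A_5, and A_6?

Yes

We examine all 3 paths between A_1 and A_7:
  1. A_1 → A_5 → A_7 — A_5:chain[blocks] ⇒ blocked
  2. A_1 → A_3 ← A_2 → A_4 → A_7 — A_3:collider[open]; A_2:fork[blocks]; A_4:chain[open] ⇒ blocked
  3. A_1 → A_3 → A_7 — A_3:chain[blocks] ⇒ blocked
Since every path is blocked, d-separation holds.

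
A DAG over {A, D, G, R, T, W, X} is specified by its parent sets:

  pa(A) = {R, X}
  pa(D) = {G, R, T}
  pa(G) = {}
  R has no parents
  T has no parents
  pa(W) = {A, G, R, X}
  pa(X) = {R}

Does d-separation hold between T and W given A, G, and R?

6 paths connect T and W; each must be blocked for d-separation to hold:
  1. T → D ← G → W — D:collider[blocks]; G:fork[blocks] ⇒ blocked
  2. T → D ← R → W — D:collider[blocks]; R:fork[blocks] ⇒ blocked
  3. T → D ← R → X → W — D:collider[blocks]; R:fork[blocks]; X:chain[open] ⇒ blocked
  4. T → D ← R → X → A → W — D:collider[blocks]; R:fork[blocks]; X:chain[open]; A:chain[blocks] ⇒ blocked
  5. T → D ← R → A → W — D:collider[blocks]; R:fork[blocks]; A:chain[blocks] ⇒ blocked
  6. T → D ← R → A ← X → W — D:collider[blocks]; R:fork[blocks]; A:collider[open]; X:fork[open] ⇒ blocked
Every path is blocked, so T and W are d-separated given {A, G, R}.

Yes — T and W are d-separated given {A, G, R}.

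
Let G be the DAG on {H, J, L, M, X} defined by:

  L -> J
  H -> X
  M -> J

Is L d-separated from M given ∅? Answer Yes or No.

Yes — L and M are d-separated given ∅.

Only one path connects L and M:
  1. L → J ← M — J:collider[blocks] ⇒ blocked
Since every path is blocked, d-separation holds.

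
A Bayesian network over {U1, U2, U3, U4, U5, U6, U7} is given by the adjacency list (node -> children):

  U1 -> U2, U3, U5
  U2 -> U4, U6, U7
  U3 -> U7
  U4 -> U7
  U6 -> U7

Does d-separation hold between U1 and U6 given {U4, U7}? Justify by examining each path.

No

There are 6 undirected paths between U1 and U6; checking each against the conditioning set {U4, U7}:
Path 1: U1 → U3 → U7 ← U2 → U6
  U3 is a chain and U3 is not conditioned on; U7 is a collider and U7 is conditioned on, which opens it; U2 is a fork and U2 is not conditioned on — no node blocks this path, so it is active.
Path 2: U1 → U3 → U7 ← U6
  U3 is a chain and U3 is not conditioned on; U7 is a collider and U7 is conditioned on, which opens it — no node blocks this path, so it is active.
Path 3: U1 → U3 → U7 ← U4 ← U2 → U6
  U4 is a chain here and U4 is conditioned on, so the path is blocked at U4.
Path 4: U1 → U2 → U7 ← U6
  U2 is a chain and U2 is not conditioned on; U7 is a collider and U7 is conditioned on, which opens it — no node blocks this path, so it is active.
Path 5: U1 → U2 → U6
  U2 is a chain and U2 is not conditioned on — no node blocks this path, so it is active.
Path 6: U1 → U2 → U4 → U7 ← U6
  U4 is a chain here and U4 is conditioned on, so the path is blocked at U4.
At least one path is unblocked, so d-separation fails.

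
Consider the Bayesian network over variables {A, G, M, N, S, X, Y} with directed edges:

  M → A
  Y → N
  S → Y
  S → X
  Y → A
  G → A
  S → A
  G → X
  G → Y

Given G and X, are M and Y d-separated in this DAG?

Enumerating the 5 paths from M to Y and testing each for blocking by {G, X}:
Path 1: M → A ← S → X ← G → Y
  A is a collider here and neither A nor any of its descendants is conditioned on, so the collider stays closed — the path is blocked at A.
Path 2: M → A ← S → Y
  A is a collider here and neither A nor any of its descendants is conditioned on, so the collider stays closed — the path is blocked at A.
Path 3: M → A ← G → X ← S → Y
  A is a collider here and neither A nor any of its descendants is conditioned on, so the collider stays closed — the path is blocked at A.
Path 4: M → A ← G → Y
  A is a collider here and neither A nor any of its descendants is conditioned on, so the collider stays closed — the path is blocked at A.
Path 5: M → A ← Y
  A is a collider here and neither A nor any of its descendants is conditioned on, so the collider stays closed — the path is blocked at A.
Since every path is blocked, d-separation holds.

Yes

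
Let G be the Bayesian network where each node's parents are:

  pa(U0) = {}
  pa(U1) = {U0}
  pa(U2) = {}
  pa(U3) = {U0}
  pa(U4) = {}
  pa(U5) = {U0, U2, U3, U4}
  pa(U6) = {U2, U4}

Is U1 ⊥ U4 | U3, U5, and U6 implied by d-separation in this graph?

No — U1 and U4 are not d-separated given {U3, U5, U6}.

4 paths connect U1 and U4; each must be blocked for d-separation to hold:
Path 1: U1 ← U0 → U5 ← U2 → U6 ← U4
  U0 is a fork and U0 is not conditioned on; U5 is a collider and U5 is conditioned on, which opens it; U2 is a fork and U2 is not conditioned on; U6 is a collider and U6 is conditioned on, which opens it — no node blocks this path, so it is active.
Path 2: U1 ← U0 → U5 ← U4
  U0 is a fork and U0 is not conditioned on; U5 is a collider and U5 is conditioned on, which opens it — no node blocks this path, so it is active.
Path 3: U1 ← U0 → U3 → U5 ← U2 → U6 ← U4
  U3 is a chain here and U3 is conditioned on, so the path is blocked at U3.
Path 4: U1 ← U0 → U3 → U5 ← U4
  U3 is a chain here and U3 is conditioned on, so the path is blocked at U3.
Because an active path exists, U1 and U4 are not d-separated.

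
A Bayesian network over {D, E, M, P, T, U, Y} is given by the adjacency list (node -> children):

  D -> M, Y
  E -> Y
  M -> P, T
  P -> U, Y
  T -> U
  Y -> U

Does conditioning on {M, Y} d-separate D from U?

No

Enumerating the 6 paths from D to U and testing each for blocking by {M, Y}:
Path 1: D → M → P → U
  M is a chain here and M is conditioned on, so the path is blocked at M.
Path 2: D → M → P → Y → U
  M is a chain here and M is conditioned on, so the path is blocked at M.
Path 3: D → M → T → U
  M is a chain here and M is conditioned on, so the path is blocked at M.
Path 4: D → Y → U
  Y is a chain here and Y is conditioned on, so the path is blocked at Y.
Path 5: D → Y ← P → U
  Y is a collider and Y is conditioned on, which opens it; P is a fork and P is not conditioned on — no node blocks this path, so it is active.
Path 6: D → Y ← P ← M → T → U
  M is a fork here and M is conditioned on, so the path is blocked at M.
Since the path D → Y ← P → U is active, D and U are not d-separated given {M, Y}.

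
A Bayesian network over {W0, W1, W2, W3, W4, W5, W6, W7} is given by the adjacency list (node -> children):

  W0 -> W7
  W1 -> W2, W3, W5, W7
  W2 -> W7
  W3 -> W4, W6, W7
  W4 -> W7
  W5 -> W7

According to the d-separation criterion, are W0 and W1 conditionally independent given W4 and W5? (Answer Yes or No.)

Yes

There are 5 undirected paths between W0 and W1; checking each against the conditioning set {W4, W5}:
  1. W0 → W7 ← W3 ← W1 — W7:collider[blocks]; W3:chain[open] ⇒ blocked
  2. W0 → W7 ← W2 ← W1 — W7:collider[blocks]; W2:chain[open] ⇒ blocked
  3. W0 → W7 ← W1 — W7:collider[blocks] ⇒ blocked
  4. W0 → W7 ← W4 ← W3 ← W1 — W7:collider[blocks]; W4:chain[blocks]; W3:chain[open] ⇒ blocked
  5. W0 → W7 ← W5 ← W1 — W7:collider[blocks]; W5:chain[blocks] ⇒ blocked
All paths are blocked; W0 ⊥ W1 | {W4, W5} holds.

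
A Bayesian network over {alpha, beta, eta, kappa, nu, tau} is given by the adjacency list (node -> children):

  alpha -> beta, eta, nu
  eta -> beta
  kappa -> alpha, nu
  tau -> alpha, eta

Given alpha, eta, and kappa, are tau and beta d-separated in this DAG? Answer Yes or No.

Enumerating the 4 paths from tau to beta and testing each for blocking by {alpha, eta, kappa}:
Path 1: tau → eta ← alpha → beta
  alpha is a fork here and alpha is conditioned on, so the path is blocked at alpha.
Path 2: tau → eta → beta
  eta is a chain here and eta is conditioned on, so the path is blocked at eta.
Path 3: tau → alpha → eta → beta
  alpha is a chain here and alpha is conditioned on, so the path is blocked at alpha.
Path 4: tau → alpha → beta
  alpha is a chain here and alpha is conditioned on, so the path is blocked at alpha.
All paths are blocked; tau ⊥ beta | {alpha, eta, kappa} holds.

Yes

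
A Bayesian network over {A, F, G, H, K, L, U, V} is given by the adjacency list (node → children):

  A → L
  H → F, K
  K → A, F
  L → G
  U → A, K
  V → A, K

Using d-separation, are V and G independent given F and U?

3 paths connect V and G; each must be blocked for d-separation to hold:
  1. V → K ← U → A → L → G — K:collider[open]; U:fork[blocks]; A:chain[open]; L:chain[open] ⇒ blocked
  2. V → K → A → L → G — K:chain[open]; A:chain[open]; L:chain[open] ⇒ active
  3. V → A → L → G — A:chain[open]; L:chain[open] ⇒ active
Since the path V → K → A → L → G is active, V and G are not d-separated given {F, U}.

No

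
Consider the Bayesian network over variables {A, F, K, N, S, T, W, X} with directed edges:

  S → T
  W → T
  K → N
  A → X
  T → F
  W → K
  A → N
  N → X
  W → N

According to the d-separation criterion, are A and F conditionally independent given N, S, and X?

No — A and F are not d-separated given {N, S, X}.

There are 4 undirected paths between A and F; checking each against the conditioning set {N, S, X}:
  1. A → N ← K ← W → T → F — N:collider[open]; K:chain[open]; W:fork[open]; T:chain[open] ⇒ active
  2. A → N ← W → T → F — N:collider[open]; W:fork[open]; T:chain[open] ⇒ active
  3. A → X ← N ← K ← W → T → F — X:collider[open]; N:chain[blocks]; K:chain[open]; W:fork[open]; T:chain[open] ⇒ blocked
  4. A → X ← N ← W → T → F — X:collider[open]; N:chain[blocks]; W:fork[open]; T:chain[open] ⇒ blocked
Because an active path exists, A and F are not d-separated.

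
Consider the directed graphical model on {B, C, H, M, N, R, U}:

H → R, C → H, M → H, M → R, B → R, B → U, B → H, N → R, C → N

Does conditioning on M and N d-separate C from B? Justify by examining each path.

Enumerating the 6 paths from C to B and testing each for blocking by {M, N}:
Path 1: C → N → R ← M → H ← B
  N is a chain here and N is conditioned on, so the path is blocked at N.
Path 2: C → N → R ← H ← B
  N is a chain here and N is conditioned on, so the path is blocked at N.
Path 3: C → N → R ← B
  N is a chain here and N is conditioned on, so the path is blocked at N.
Path 4: C → H ← M → R ← B
  H is a collider here and neither H nor any of its descendants is conditioned on, so the collider stays closed — the path is blocked at H.
Path 5: C → H → R ← B
  R is a collider here and neither R nor any of its descendants is conditioned on, so the collider stays closed — the path is blocked at R.
Path 6: C → H ← B
  H is a collider here and neither H nor any of its descendants is conditioned on, so the collider stays closed — the path is blocked at H.
Every path is blocked, so C and B are d-separated given {M, N}.

Yes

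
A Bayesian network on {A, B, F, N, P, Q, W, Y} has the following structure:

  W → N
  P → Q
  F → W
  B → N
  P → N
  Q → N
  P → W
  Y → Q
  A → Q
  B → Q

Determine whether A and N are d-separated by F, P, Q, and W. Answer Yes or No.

No

We examine all 4 paths between A and N:
Path 1: A → Q → N
  Q is a chain here and Q is conditioned on, so the path is blocked at Q.
Path 2: A → Q ← B → N
  Q is a collider and Q is conditioned on, which opens it; B is a fork and B is not conditioned on — no node blocks this path, so it is active.
Path 3: A → Q ← P → N
  P is a fork here and P is conditioned on, so the path is blocked at P.
Path 4: A → Q ← P → W → N
  P is a fork here and P is conditioned on, so the path is blocked at P.
Because an active path exists, A and N are not d-separated.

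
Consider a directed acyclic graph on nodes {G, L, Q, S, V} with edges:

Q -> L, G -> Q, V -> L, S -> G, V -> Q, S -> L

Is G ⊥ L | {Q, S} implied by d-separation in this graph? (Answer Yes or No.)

We examine all 3 paths between G and L:
Path 1: G ← S → L
  S is a fork here and S is conditioned on, so the path is blocked at S.
Path 2: G → Q ← V → L
  Q is a collider and Q is conditioned on, which opens it; V is a fork and V is not conditioned on — no node blocks this path, so it is active.
Path 3: G → Q → L
  Q is a chain here and Q is conditioned on, so the path is blocked at Q.
Since the path G → Q ← V → L is active, G and L are not d-separated given {Q, S}.

No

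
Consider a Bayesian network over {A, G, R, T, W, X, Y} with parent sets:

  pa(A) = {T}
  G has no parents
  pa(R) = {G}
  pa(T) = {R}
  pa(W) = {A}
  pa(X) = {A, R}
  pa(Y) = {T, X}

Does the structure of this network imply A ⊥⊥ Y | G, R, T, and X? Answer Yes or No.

Yes

We examine all 4 paths between A and Y:
  1. A ← T → Y — T:fork[blocks] ⇒ blocked
  2. A ← T ← R → X → Y — T:chain[blocks]; R:fork[blocks]; X:chain[blocks] ⇒ blocked
  3. A → X → Y — X:chain[blocks] ⇒ blocked
  4. A → X ← R → T → Y — X:collider[open]; R:fork[blocks]; T:chain[blocks] ⇒ blocked
Since every path is blocked, d-separation holds.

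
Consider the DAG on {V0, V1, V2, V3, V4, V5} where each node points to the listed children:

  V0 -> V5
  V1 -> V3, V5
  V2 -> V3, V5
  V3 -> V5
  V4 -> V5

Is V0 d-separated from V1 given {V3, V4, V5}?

3 paths connect V0 and V1; each must be blocked for d-separation to hold:
  1. V0 → V5 ← V2 → V3 ← V1 — V5:collider[open]; V2:fork[open]; V3:collider[open] ⇒ active
  2. V0 → V5 ← V3 ← V1 — V5:collider[open]; V3:chain[blocks] ⇒ blocked
  3. V0 → V5 ← V1 — V5:collider[open] ⇒ active
At least one path is unblocked, so d-separation fails.

No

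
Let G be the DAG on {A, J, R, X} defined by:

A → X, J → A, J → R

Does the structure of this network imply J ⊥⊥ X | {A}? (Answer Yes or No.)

There is one path between J and X:
  1. J → A → X — A:chain[blocks] ⇒ blocked
Every path is blocked, so J and X are d-separated given {A}.

Yes — J and X are d-separated given {A}.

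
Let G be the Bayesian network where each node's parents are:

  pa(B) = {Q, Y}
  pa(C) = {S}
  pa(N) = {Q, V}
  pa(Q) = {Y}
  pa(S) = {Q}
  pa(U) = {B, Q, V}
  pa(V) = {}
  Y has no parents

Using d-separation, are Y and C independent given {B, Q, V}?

Yes

We examine all 4 paths between Y and C:
Path 1: Y → Q → S → C
  Q is a chain here and Q is conditioned on, so the path is blocked at Q.
Path 2: Y → B ← Q → S → C
  Q is a fork here and Q is conditioned on, so the path is blocked at Q.
Path 3: Y → B → U ← Q → S → C
  B is a chain here and B is conditioned on, so the path is blocked at B.
Path 4: Y → B → U ← V → N ← Q → S → C
  B is a chain here and B is conditioned on, so the path is blocked at B.
Every path is blocked, so Y and C are d-separated given {B, Q, V}.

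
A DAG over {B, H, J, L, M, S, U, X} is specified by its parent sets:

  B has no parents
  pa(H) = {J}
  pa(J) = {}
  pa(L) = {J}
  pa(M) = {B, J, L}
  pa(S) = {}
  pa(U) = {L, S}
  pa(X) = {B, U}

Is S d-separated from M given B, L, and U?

Yes — S and M are d-separated given {B, L, U}.

3 paths connect S and M; each must be blocked for d-separation to hold:
Path 1: S → U → X ← B → M
  U is a chain here and U is conditioned on, so the path is blocked at U.
Path 2: S → U ← L → M
  L is a fork here and L is conditioned on, so the path is blocked at L.
Path 3: S → U ← L ← J → M
  L is a chain here and L is conditioned on, so the path is blocked at L.
Every path is blocked, so S and M are d-separated given {B, L, U}.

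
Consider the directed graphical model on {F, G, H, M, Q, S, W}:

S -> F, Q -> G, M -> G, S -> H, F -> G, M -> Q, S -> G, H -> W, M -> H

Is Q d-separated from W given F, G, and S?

No

We examine all 6 paths between Q and W:
Path 1: Q ← M → G ← S → H → W
  S is a fork here and S is conditioned on, so the path is blocked at S.
Path 2: Q ← M → G ← F ← S → H → W
  F is a chain here and F is conditioned on, so the path is blocked at F.
Path 3: Q ← M → H → W
  M is a fork and M is not conditioned on; H is a chain and H is not conditioned on — no node blocks this path, so it is active.
Path 4: Q → G ← M → H → W
  G is a collider and G is conditioned on, which opens it; M is a fork and M is not conditioned on; H is a chain and H is not conditioned on — no node blocks this path, so it is active.
Path 5: Q → G ← S → H → W
  S is a fork here and S is conditioned on, so the path is blocked at S.
Path 6: Q → G ← F ← S → H → W
  F is a chain here and F is conditioned on, so the path is blocked at F.
Since the path Q ← M → H → W is active, Q and W are not d-separated given {F, G, S}.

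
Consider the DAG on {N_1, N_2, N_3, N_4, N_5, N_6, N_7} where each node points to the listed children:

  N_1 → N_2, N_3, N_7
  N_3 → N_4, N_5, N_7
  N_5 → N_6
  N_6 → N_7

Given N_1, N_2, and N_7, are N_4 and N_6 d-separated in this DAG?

No — N_4 and N_6 are not d-separated given {N_1, N_2, N_7}.

Enumerating the 3 paths from N_4 to N_6 and testing each for blocking by {N_1, N_2, N_7}:
  1. N_4 ← N_3 → N_7 ← N_6 — N_3:fork[open]; N_7:collider[open] ⇒ active
  2. N_4 ← N_3 ← N_1 → N_7 ← N_6 — N_3:chain[open]; N_1:fork[blocks]; N_7:collider[open] ⇒ blocked
  3. N_4 ← N_3 → N_5 → N_6 — N_3:fork[open]; N_5:chain[open] ⇒ active
Because an active path exists, N_4 and N_6 are not d-separated.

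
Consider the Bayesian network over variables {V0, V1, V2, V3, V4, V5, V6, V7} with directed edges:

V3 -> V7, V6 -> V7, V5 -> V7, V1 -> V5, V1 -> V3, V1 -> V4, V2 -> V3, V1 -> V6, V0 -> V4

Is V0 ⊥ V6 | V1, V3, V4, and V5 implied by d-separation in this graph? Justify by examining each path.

Enumerating the 3 paths from V0 to V6 and testing each for blocking by {V1, V3, V4, V5}:
  1. V0 → V4 ← V1 → V3 → V7 ← V6 — V4:collider[open]; V1:fork[blocks]; V3:chain[blocks]; V7:collider[blocks] ⇒ blocked
  2. V0 → V4 ← V1 → V5 → V7 ← V6 — V4:collider[open]; V1:fork[blocks]; V5:chain[blocks]; V7:collider[blocks] ⇒ blocked
  3. V0 → V4 ← V1 → V6 — V4:collider[open]; V1:fork[blocks] ⇒ blocked
Every path is blocked, so V0 and V6 are d-separated given {V1, V3, V4, V5}.

Yes — V0 and V6 are d-separated given {V1, V3, V4, V5}.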